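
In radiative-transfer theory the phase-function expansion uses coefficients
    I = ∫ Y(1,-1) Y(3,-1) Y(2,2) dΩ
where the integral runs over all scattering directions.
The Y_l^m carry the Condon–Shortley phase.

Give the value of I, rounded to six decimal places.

-0.082589

Checks pass: Σm=0; 6 even; l₃=2∈[2,4].
(2·1+1)(2·3+1)(2·2+1) = 105
Δ: 2! 0! 4! / 7! → 1/105
sum: t=1:−1/4 = -1/4
3j²(1 3 2; 0 0 0) = Δ·Π!·Σ² = 3/35  (sign -1)
sum: t=2:+1/48 = 1/48
3j²(1 3 2; -1 -1 2) = Δ·Π!·Σ² = 1/105  (sign +1)
combine: 4πI² = 105·3/35·1/105 = 3/35
take √, sign -1: I = -0.08258890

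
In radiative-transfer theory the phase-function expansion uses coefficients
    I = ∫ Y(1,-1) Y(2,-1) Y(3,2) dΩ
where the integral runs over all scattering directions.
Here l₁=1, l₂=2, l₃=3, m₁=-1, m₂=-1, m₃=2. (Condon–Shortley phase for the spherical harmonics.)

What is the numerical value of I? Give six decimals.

0.261169

m-sum 0 ✓  L=6 even ✓  1≤3≤3 ✓
Π(2lᵢ+1) = 3×5×7 = 105
triangle coeff Δ(1,2,3) = 1/105
Σ_t [0,0]: t=0:+1/4 = 1/4
(3j)²=3/35 [(1 2 3; 0 0 0)], sign=-1
Σ_t [0,0]: t=0:+1/12 = 1/12
(3j)²=2/21 [(1 2 3; -1 -1 2)], sign=-1
⇒ 4πI² = 6/7
I = (+1)√(6/7/(4π)) = 0.26116903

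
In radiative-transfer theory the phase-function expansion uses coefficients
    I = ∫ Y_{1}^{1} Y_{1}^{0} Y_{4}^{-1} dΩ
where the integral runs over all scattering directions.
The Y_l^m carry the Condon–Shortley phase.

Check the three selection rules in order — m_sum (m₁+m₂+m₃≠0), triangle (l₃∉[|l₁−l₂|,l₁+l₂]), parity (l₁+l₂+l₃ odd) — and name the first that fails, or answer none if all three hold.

triangle

azimuthal sum: 1 + 0 − 1 = 0  ✓
0 ≤ 4 ≤ 2 (triangle on l)  ✗
L = 1 + 1 + 4 = 6 (even)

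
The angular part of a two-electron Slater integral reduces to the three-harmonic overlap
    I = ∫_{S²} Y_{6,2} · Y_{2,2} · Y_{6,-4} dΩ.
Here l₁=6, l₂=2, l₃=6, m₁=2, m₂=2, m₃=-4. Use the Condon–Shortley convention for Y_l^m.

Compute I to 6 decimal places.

Rules hold: Σm=0, L=14 even, 4≤6≤8.
N = 13·5·13 = 845
Δ = 2!·10!·2!/15! = 1/90090
Racah Σ t=0..2: t=0:+1/69120 t=1:−1/14400 t=2:+1/69120 = -7/172800
⇒ 3j(6 2 6; 0 0 0)² = 14/715, sgn -1
Racah Σ t=2..2: t=2:+1/322560 = 1/322560
⇒ 3j(6 2 6; 2 2 -4)² = 18/1001, sgn +1
4πI² = N·(3j₀)²·(3jₘ)² = 36/121
I = -1·√(0.297521/4π) = -0.15386989

-0.153870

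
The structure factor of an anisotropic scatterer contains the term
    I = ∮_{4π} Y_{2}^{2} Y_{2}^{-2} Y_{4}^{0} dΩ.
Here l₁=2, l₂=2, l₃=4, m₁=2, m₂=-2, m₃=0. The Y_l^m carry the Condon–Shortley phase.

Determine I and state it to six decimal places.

m-sum 0 ✓  L=8 even ✓  0≤4≤4 ✓
Π(2lᵢ+1) = 5×5×9 = 225
triangle coeff Δ(2,2,4) = 1/630
Σ_t [0,0]: t=0:+1/16 = 1/16
(3j)²=2/35 [(2 2 4; 0 0 0)], sign=+1
Σ_t [0,0]: t=0:+1/576 = 1/576
(3j)²=1/630 [(2 2 4; 2 -2 0)], sign=+1
⇒ 4πI² = 1/49
I = (+1)√(1/49/(4π)) = 0.04029926

0.040299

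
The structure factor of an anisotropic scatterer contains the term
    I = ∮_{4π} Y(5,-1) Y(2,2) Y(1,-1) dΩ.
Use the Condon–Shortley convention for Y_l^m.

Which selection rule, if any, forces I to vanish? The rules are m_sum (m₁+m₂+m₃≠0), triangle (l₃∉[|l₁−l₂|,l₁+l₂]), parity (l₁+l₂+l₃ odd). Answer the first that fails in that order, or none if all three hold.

triangle

Σmᵢ = 0  ✓
l₃∈[|l₁−l₂|,l₁+l₂]=[3,7], have l₃=1  ✗
Σlᵢ = 8 ⇒ even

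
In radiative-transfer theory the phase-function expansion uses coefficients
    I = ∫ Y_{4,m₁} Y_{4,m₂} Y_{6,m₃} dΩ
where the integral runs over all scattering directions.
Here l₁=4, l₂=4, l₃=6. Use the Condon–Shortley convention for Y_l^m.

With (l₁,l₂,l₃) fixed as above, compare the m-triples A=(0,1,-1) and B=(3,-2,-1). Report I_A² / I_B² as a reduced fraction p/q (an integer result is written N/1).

70/169

Shared (l₁,l₂,l₃)=(4,4,6): N and (l;000)² cancel in I_A²/I_B².
A: Δ = 2!·6!·6!/15! = 1/1261260; Racah Σ t=0..2: t=0:+1/11520 t=1:−1/1728 t=2:+1/3456 = -7/34560; ⇒ 3j(4 4 6; 0 1 -1)² = 7/858, sgn +1
B: Δ = 2!·6!·6!/15! = 1/1261260; Racah Σ t=0..1: t=0:+1/11520 t=1:−1/86400 = 13/172800; ⇒ 3j(4 4 6; 3 -2 -1)² = 13/660, sgn -1
I_A²/I_B² = (7/858)/(13/660) = 70/169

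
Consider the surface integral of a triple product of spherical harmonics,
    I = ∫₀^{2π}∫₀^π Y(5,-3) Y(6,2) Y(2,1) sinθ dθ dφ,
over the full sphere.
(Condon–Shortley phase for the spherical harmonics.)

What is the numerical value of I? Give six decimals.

L=13 odd ⇒ parity kills the (l;000) factor ⇒ I = 0

0.000000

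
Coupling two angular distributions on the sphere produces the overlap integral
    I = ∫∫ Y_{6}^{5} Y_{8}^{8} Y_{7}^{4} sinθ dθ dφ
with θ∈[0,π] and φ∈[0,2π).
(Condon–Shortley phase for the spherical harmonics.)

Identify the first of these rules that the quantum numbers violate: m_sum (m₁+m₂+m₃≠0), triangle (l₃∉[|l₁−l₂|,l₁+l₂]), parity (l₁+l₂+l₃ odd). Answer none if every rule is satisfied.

azimuthal sum: 5 + 8 + 4 = 17  ✗
2 ≤ 7 ≤ 14 (triangle on l)
L = 6 + 8 + 7 = 21 (odd)

m_sum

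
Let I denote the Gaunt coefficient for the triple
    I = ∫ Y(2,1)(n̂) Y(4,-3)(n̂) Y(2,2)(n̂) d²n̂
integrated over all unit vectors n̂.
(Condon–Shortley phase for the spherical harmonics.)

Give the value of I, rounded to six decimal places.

-0.238414

m-sum 0 ✓  L=8 even ✓  2≤2≤6 ✓
Π(2lᵢ+1) = 5×9×5 = 225
triangle coeff Δ(2,4,2) = 1/630
Σ_t [2,2]: t=2:+1/16 = 1/16
(3j)²=2/35 [(2 4 2; 0 0 0)], sign=+1
Σ_t [1,1]: t=1:−1/144 = -1/144
(3j)²=1/18 [(2 4 2; 1 -3 2)], sign=-1
⇒ 4πI² = 5/7
I = (-1)√(5/7/(4π)) = -0.23841361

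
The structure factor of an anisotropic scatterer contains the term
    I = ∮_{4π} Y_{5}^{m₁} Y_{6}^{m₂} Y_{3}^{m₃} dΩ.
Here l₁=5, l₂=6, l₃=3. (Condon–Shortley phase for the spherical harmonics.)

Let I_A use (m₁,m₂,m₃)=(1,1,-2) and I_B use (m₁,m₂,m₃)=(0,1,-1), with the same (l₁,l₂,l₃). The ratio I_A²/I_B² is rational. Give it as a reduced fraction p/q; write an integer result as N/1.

3/1

l's match ⇒ only the (l;m) 3-j factors differ between A and B.
A: triangle coeff Δ(5,6,3) = 1/675675; Σ_t [3,4]: t=3:−1/17280 t=4:+1/6912 = 1/11520; (3j)²=2/143 [(5 6 3; 1 1 -2)], sign=-1
B: triangle coeff Δ(5,6,3) = 1/675675; Σ_t [3,5]: t=3:−1/34560 t=4:+1/3456 t=5:−1/5760 = 1/11520; (3j)²=2/429 [(5 6 3; 0 1 -1)], sign=+1
I_A²/I_B² = (2/143)/(2/429) = 3/1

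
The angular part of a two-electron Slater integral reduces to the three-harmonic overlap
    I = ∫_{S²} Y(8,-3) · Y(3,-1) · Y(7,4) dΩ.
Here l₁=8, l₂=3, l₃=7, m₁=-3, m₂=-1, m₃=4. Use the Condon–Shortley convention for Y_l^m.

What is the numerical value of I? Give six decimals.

m-sum 0 ✓  L=18 even ✓  5≤7≤11 ✓
Π(2lᵢ+1) = 17×7×15 = 1785
triangle coeff Δ(8,3,7) = 1/5290740
Σ_t [1,3]: t=1:−1/7257600 t=2:+1/2073600 t=3:−1/7257600 = 1/4838400
(3j)²=252/20995 [(8 3 7; 0 0 0)], sign=-1
Σ_t [0,2]: t=0:+1/1916006400 t=1:−1/43545600 t=2:+1/17418240 = 67/1916006400
(3j)²=4489/352716 [(8 3 7; -3 -1 4)], sign=-1
⇒ 4πI² = 282807/1037153
I = (+1)√(282807/1037153/(4π)) = 0.14730542

0.147305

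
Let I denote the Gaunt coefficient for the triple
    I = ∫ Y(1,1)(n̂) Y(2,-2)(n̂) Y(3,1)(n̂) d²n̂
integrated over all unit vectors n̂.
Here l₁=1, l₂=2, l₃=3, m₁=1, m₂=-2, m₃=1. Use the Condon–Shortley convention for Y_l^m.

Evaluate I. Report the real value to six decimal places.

-0.082589

m-sum 0 ✓  L=6 even ✓  1≤3≤3 ✓
Π(2lᵢ+1) = 3×5×7 = 105
triangle coeff Δ(1,2,3) = 1/105
Σ_t [0,0]: t=0:+1/4 = 1/4
(3j)²=3/35 [(1 2 3; 0 0 0)], sign=-1
Σ_t [0,0]: t=0:+1/48 = 1/48
(3j)²=1/105 [(1 2 3; 1 -2 1)], sign=+1
⇒ 4πI² = 3/35
I = (-1)√(3/35/(4π)) = -0.08258890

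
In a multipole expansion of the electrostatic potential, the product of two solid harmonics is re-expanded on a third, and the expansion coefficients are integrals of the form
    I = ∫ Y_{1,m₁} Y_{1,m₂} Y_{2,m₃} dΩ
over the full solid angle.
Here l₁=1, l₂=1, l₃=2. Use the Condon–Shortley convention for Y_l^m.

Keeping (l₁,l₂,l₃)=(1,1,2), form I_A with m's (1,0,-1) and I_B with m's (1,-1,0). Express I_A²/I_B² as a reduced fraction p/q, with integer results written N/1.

l's match ⇒ only the (l;m) 3-j factors differ between A and B.
A: triangle coeff Δ(1,1,2) = 1/30; Σ_t [0,0]: t=0:+1/2 = 1/2; (3j)²=1/10 [(1 1 2; 1 0 -1)], sign=-1
B: triangle coeff Δ(1,1,2) = 1/30; Σ_t [0,0]: t=0:+1/4 = 1/4; (3j)²=1/30 [(1 1 2; 1 -1 0)], sign=+1
I_A²/I_B² = (1/10)/(1/30) = 3/1

3/1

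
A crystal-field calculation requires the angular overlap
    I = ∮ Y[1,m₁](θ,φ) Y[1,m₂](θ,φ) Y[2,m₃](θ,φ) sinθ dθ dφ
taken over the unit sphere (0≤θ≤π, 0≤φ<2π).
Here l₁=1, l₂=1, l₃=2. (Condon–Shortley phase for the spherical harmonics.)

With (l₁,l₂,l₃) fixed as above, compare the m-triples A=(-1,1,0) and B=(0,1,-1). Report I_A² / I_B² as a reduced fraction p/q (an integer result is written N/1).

Same 1,1,2: normalisation and zero-m 3j drop out of the ratio.
A: Δ: 0! 2! 2! / 5! → 1/30; sum: t=0:+1/4 = 1/4; 3j²(1 1 2; -1 1 0) = Δ·Π!·Σ² = 1/30  (sign +1)
B: Δ: 0! 2! 2! / 5! → 1/30; sum: t=0:+1/2 = 1/2; 3j²(1 1 2; 0 1 -1) = Δ·Π!·Σ² = 1/10  (sign -1)
I_A²/I_B² = (1/30)/(1/10) = 1/3

1/3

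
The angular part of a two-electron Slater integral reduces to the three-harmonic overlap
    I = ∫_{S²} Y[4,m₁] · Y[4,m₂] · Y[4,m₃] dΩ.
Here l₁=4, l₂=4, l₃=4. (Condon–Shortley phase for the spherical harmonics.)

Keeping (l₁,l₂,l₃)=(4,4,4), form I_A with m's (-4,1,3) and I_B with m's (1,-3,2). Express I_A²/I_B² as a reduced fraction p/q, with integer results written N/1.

Shared (l₁,l₂,l₃)=(4,4,4): N and (l;000)² cancel in I_A²/I_B².
A: Δ = 4!·4!·4!/13! = 1/450450; Racah Σ t=4..4: t=4:+1/3456 = 1/3456; ⇒ 3j(4 4 4; -4 1 3)² = 35/1287, sgn -1
B: Δ = 4!·4!·4!/13! = 1/450450; Racah Σ t=0..1: t=0:+1/864 t=1:−1/576 = -1/1728; ⇒ 3j(4 4 4; 1 -3 2)² = 5/1287, sgn -1
I_A²/I_B² = (35/1287)/(5/1287) = 7/1

7/1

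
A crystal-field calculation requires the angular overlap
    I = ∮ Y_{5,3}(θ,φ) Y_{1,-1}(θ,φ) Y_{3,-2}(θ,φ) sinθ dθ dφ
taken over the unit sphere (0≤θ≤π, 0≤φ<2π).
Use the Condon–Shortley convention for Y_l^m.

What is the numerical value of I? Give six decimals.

triangle: need 4≤l₃≤6, have 3; I=0

0.000000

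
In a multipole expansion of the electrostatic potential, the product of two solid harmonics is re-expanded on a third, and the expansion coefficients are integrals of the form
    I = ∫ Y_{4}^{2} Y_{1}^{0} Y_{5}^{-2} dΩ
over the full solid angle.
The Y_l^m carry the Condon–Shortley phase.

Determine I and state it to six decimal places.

0.225034

Checks pass: Σm=0; 10 even; l₃=5∈[3,5].
(2·4+1)(2·1+1)(2·5+1) = 297
Δ: 0! 8! 2! / 11! → 1/495
sum: t=0:+1/576 = 1/576
3j²(4 1 5; 0 0 0) = Δ·Π!·Σ² = 5/99  (sign -1)
sum: t=0:+1/1440 = 1/1440
3j²(4 1 5; 2 0 -2) = Δ·Π!·Σ² = 7/165  (sign -1)
combine: 4πI² = 297·5/99·7/165 = 7/11
take √, sign +1: I = 0.22503380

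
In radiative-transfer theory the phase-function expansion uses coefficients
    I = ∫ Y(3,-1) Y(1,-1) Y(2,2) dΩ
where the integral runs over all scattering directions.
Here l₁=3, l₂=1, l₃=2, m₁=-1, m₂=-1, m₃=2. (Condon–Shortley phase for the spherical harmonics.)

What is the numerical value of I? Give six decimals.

-0.082589

m-sum 0 ✓  L=6 even ✓  2≤2≤4 ✓
Π(2lᵢ+1) = 7×3×5 = 105
triangle coeff Δ(3,1,2) = 1/105
Σ_t [1,1]: t=1:−1/4 = -1/4
(3j)²=3/35 [(3 1 2; 0 0 0)], sign=-1
Σ_t [0,0]: t=0:+1/48 = 1/48
(3j)²=1/105 [(3 1 2; -1 -1 2)], sign=+1
⇒ 4πI² = 3/35
I = (-1)√(3/35/(4π)) = -0.08258890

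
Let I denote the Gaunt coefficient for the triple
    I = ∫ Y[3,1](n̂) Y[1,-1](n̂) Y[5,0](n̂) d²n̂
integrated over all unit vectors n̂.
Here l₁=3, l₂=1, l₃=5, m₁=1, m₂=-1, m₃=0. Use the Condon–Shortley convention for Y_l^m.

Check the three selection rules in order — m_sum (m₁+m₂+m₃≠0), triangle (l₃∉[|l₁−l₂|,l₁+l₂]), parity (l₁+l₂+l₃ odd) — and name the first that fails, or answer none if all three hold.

azimuthal sum: 1 − 1 + 0 = 0  ✓
2 ≤ 5 ≤ 4 (triangle on l)  ✗
L = 3 + 1 + 5 = 9 (odd)

triangle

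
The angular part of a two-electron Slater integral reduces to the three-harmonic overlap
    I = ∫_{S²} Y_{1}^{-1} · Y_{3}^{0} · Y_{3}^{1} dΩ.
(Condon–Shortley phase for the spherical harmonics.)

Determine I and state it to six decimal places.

0.000000

Σlᵢ=7 odd — θ-integrand is odd under cosθ→−cosθ; I=0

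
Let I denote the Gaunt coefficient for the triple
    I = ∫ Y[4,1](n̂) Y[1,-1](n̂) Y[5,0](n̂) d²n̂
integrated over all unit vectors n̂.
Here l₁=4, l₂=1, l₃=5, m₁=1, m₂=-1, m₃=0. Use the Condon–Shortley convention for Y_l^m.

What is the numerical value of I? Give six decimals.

0.155288

Checks pass: Σm=0; 10 even; l₃=5∈[3,5].
(2·4+1)(2·1+1)(2·5+1) = 297
Δ: 0! 8! 2! / 11! → 1/495
sum: t=0:+1/576 = 1/576
3j²(4 1 5; 0 0 0) = Δ·Π!·Σ² = 5/99  (sign -1)
sum: t=0:+1/1440 = 1/1440
3j²(4 1 5; 1 -1 0) = Δ·Π!·Σ² = 2/99  (sign -1)
combine: 4πI² = 297·5/99·2/99 = 10/33
take √, sign +1: I = 0.15528807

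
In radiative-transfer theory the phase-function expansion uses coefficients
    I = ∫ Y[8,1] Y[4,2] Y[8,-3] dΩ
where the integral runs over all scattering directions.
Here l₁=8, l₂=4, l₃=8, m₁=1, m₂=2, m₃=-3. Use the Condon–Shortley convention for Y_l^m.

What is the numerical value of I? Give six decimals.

0.073645

Checks pass: Σm=0; 20 even; l₃=8∈[4,12].
(2·8+1)(2·4+1)(2·8+1) = 2601
Δ: 4! 12! 4! / 21! → 1/185175900
sum: t=0:+1/557383680 t=1:−1/21772800 t=2:+1/8294400 t=3:−1/21772800 t=4:+1/557383680 = 1/30965760
3j²(8 4 8; 0 0 0) = Δ·Π!·Σ² = 36/4199  (sign +1)
sum: t=2:+1/58060800 t=3:−1/34836480 t=4:+1/209018880 = -1/149299200
3j²(8 4 8; 1 2 -3) = Δ·Π!·Σ² = 77/25194  (sign +1)
combine: 4πI² = 2601·36/4199·77/25194 = 4158/61009
take √, sign +1: I = 0.07364451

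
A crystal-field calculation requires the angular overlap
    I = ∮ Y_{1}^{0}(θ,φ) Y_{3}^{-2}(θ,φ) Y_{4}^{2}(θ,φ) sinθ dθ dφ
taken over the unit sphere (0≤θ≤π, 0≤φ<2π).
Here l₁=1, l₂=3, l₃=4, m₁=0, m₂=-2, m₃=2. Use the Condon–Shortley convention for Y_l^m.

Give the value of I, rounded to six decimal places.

0.213244

Rules hold: Σm=0, L=8 even, 2≤4≤4.
N = 3·7·9 = 189
Δ = 0!·2!·6!/9! = 1/252
Racah Σ t=0..0: t=0:+1/36 = 1/36
⇒ 3j(1 3 4; 0 0 0)² = 4/63, sgn +1
Racah Σ t=0..0: t=0:+1/120 = 1/120
⇒ 3j(1 3 4; 0 -2 2)² = 1/21, sgn +1
4πI² = N·(3j₀)²·(3jₘ)² = 4/7
I = +1·√(0.571429/4π) = 0.21324362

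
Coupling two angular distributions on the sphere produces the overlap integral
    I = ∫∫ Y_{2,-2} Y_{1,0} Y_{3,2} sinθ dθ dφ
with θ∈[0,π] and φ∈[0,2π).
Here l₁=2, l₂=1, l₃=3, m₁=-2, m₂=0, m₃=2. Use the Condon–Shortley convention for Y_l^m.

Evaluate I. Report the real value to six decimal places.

Rules hold: Σm=0, L=6 even, 1≤3≤3.
N = 5·3·7 = 105
Δ = 0!·4!·2!/7! = 1/105
Racah Σ t=0..0: t=0:+1/4 = 1/4
⇒ 3j(2 1 3; 0 0 0)² = 3/35, sgn -1
Racah Σ t=0..0: t=0:+1/24 = 1/24
⇒ 3j(2 1 3; -2 0 2)² = 1/21, sgn -1
4πI² = N·(3j₀)²·(3jₘ)² = 3/7
I = +1·√(0.428571/4π) = 0.18467439

0.184674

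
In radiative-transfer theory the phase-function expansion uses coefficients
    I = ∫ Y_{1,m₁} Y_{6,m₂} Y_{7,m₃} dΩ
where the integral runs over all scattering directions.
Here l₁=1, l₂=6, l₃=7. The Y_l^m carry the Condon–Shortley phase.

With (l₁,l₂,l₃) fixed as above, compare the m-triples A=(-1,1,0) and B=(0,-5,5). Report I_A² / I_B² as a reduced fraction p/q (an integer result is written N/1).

7/8

Shared (l₁,l₂,l₃)=(1,6,7): N and (l;000)² cancel in I_A²/I_B².
A: Δ = 0!·2!·12!/15! = 1/1365; Racah Σ t=0..0: t=0:+1/1209600 = 1/1209600; ⇒ 3j(1 6 7; -1 1 0)² = 1/65, sgn -1
B: Δ = 0!·2!·12!/15! = 1/1365; Racah Σ t=0..0: t=0:+1/39916800 = 1/39916800; ⇒ 3j(1 6 7; 0 -5 5)² = 8/455, sgn +1
I_A²/I_B² = (1/65)/(8/455) = 7/8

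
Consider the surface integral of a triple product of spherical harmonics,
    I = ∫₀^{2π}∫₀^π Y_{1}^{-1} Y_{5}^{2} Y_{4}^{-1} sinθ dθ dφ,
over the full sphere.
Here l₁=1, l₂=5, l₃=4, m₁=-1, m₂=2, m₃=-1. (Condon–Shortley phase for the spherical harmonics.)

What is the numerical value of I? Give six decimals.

0.225034

Rules hold: Σm=0, L=10 even, 4≤4≤6.
N = 3·11·9 = 297
Δ = 2!·0!·8!/11! = 1/495
Racah Σ t=1..1: t=1:−1/576 = -1/576
⇒ 3j(1 5 4; 0 0 0)² = 5/99, sgn -1
Racah Σ t=2..2: t=2:+1/1440 = 1/1440
⇒ 3j(1 5 4; -1 2 -1)² = 7/165, sgn -1
4πI² = N·(3j₀)²·(3jₘ)² = 7/11
I = +1·√(0.636364/4π) = 0.22503380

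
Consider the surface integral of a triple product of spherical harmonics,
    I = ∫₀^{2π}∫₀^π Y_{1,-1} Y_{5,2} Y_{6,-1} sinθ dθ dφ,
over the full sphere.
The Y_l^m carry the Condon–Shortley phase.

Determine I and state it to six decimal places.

-0.129207

m-sum 0 ✓  L=12 even ✓  4≤6≤6 ✓
Π(2lᵢ+1) = 3×11×13 = 429
triangle coeff Δ(1,5,6) = 1/858
Σ_t [0,0]: t=0:+1/14400 = 1/14400
(3j)²=6/143 [(1 5 6; 0 0 0)], sign=+1
Σ_t [0,0]: t=0:+1/60480 = 1/60480
(3j)²=5/429 [(1 5 6; -1 2 -1)], sign=-1
⇒ 4πI² = 30/143
I = (-1)√(30/143/(4π)) = -0.12920749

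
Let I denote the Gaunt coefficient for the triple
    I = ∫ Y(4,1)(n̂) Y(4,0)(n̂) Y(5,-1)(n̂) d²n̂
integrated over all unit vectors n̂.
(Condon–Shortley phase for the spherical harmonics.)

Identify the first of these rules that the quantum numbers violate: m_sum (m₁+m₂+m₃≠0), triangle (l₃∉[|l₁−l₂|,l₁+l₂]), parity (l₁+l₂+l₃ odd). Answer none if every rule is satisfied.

parity

Σmᵢ = 0  ✓
l₃∈[|l₁−l₂|,l₁+l₂]=[0,8], have l₃=5  ✓
Σlᵢ = 13 ⇒ odd  ✗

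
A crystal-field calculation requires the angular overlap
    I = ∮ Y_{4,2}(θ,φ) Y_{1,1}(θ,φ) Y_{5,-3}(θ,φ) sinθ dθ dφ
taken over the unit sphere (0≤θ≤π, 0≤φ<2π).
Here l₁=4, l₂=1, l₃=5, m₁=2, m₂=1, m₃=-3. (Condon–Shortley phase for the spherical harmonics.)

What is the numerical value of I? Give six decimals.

-0.259847

Checks pass: Σm=0; 10 even; l₃=5∈[3,5].
(2·4+1)(2·1+1)(2·5+1) = 297
Δ: 0! 8! 2! / 11! → 1/495
sum: t=0:+1/576 = 1/576
3j²(4 1 5; 0 0 0) = Δ·Π!·Σ² = 5/99  (sign -1)
sum: t=0:+1/2880 = 1/2880
3j²(4 1 5; 2 1 -3) = Δ·Π!·Σ² = 28/495  (sign +1)
combine: 4πI² = 297·5/99·28/495 = 28/33
take √, sign -1: I = -0.25984664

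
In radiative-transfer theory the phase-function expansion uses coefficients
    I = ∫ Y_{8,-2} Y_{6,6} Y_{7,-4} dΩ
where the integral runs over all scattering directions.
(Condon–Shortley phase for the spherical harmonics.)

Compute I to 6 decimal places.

L=21 odd ⇒ parity kills the (l;000) factor ⇒ I = 0

0.000000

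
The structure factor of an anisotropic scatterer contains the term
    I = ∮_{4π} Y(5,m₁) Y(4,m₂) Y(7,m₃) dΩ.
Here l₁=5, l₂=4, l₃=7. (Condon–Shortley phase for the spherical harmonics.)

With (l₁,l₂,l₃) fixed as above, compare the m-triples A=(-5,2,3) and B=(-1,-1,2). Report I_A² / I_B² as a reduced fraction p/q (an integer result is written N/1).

27/70

l's match ⇒ only the (l;m) 3-j factors differ between A and B.
A: triangle coeff Δ(5,4,7) = 1/6126120; Σ_t [2,2]: t=2:+1/3870720 = 1/3870720; (3j)²=675/136136 [(5 4 7; -5 2 3)], sign=+1
B: triangle coeff Δ(5,4,7) = 1/6126120; Σ_t [0,2]: t=0:+1/103680 t=1:−1/34560 t=2:+1/138240 = -1/82944; (3j)²=125/9724 [(5 4 7; -1 -1 2)], sign=+1
I_A²/I_B² = (675/136136)/(125/9724) = 27/70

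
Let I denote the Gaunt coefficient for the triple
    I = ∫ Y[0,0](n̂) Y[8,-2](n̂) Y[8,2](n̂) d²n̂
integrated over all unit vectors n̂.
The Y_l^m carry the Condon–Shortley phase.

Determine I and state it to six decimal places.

0.282095

Rules hold: Σm=0, L=16 even, 8≤8≤8.
N = 1·17·17 = 289
Δ = 0!·0!·16!/17! = 1/17
Racah Σ t=0..0: t=0:+1/1625702400 = 1/1625702400
⇒ 3j(0 8 8; 0 0 0)² = 1/17, sgn +1
Racah Σ t=0..0: t=0:+1/2612736000 = 1/2612736000
⇒ 3j(0 8 8; 0 -2 2)² = 1/17, sgn +1
4πI² = N·(3j₀)²·(3jₘ)² = 1/1
I = +1·√(1/4π) = 0.28209479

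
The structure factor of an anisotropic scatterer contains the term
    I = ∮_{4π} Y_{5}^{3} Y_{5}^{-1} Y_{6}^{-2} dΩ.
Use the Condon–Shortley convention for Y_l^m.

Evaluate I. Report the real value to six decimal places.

Checks pass: Σm=0; 16 even; l₃=6∈[0,10].
(2·5+1)(2·5+1)(2·6+1) = 1573
Δ: 4! 6! 6! / 17! → 1/28588560
sum: t=0:+1/345600 t=1:−1/13824 t=2:+1/5184 t=3:−1/13824 t=4:+1/345600 = 7/129600
3j²(5 5 6; 0 0 0) = Δ·Π!·Σ² = 80/7293  (sign +1)
sum: t=0:+1/55296 t=1:−1/25920 t=2:+1/138240 = -11/829440
3j²(5 5 6; 3 -1 -2) = Δ·Π!·Σ² = 11/1326  (sign -1)
combine: 4πI² = 1573·80/7293·11/1326 = 4840/33813
take √, sign -1: I = -0.10672739

-0.106727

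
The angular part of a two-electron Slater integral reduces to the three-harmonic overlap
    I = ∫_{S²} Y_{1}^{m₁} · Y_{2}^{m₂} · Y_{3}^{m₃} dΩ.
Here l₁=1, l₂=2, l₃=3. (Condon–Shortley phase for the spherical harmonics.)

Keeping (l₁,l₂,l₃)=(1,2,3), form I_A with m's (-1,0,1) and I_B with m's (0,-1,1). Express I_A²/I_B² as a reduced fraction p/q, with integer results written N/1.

3/4

l's match ⇒ only the (l;m) 3-j factors differ between A and B.
A: triangle coeff Δ(1,2,3) = 1/105; Σ_t [0,0]: t=0:+1/8 = 1/8; (3j)²=2/35 [(1 2 3; -1 0 1)], sign=+1
B: triangle coeff Δ(1,2,3) = 1/105; Σ_t [0,0]: t=0:+1/6 = 1/6; (3j)²=8/105 [(1 2 3; 0 -1 1)], sign=+1
I_A²/I_B² = (2/35)/(8/105) = 3/4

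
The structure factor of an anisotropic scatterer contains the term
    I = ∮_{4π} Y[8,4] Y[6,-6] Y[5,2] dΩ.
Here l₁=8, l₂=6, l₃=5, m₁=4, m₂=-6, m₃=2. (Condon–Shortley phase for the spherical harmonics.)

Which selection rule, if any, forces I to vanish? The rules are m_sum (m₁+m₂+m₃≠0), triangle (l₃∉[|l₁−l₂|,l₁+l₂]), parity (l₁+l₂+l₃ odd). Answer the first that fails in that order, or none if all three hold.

parity

Σmᵢ = 0  ✓
l₃∈[|l₁−l₂|,l₁+l₂]=[2,14], have l₃=5  ✓
Σlᵢ = 19 ⇒ odd  ✗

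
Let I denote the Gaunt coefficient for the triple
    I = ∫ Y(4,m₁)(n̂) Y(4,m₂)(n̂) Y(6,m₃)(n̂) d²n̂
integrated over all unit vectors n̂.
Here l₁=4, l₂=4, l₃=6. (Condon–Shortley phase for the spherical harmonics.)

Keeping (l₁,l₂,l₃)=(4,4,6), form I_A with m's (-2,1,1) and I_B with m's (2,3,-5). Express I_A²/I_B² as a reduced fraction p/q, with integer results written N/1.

Same 4,4,6: normalisation and zero-m 3j drop out of the ratio.
A: Δ: 2! 6! 6! / 15! → 1/1261260; sum: t=0:+1/172800 t=1:−1/5760 t=2:+1/3456 = 7/57600; 3j²(4 4 6; -2 1 1) = Δ·Π!·Σ² = 21/2860  (sign -1)
B: Δ: 2! 6! 6! / 15! → 1/1261260; sum: t=1:−1/86400 t=2:+1/172800 = -1/172800; 3j²(4 4 6; 2 3 -5) = Δ·Π!·Σ² = 1/130  (sign +1)
I_A²/I_B² = (21/2860)/(1/130) = 21/22

21/22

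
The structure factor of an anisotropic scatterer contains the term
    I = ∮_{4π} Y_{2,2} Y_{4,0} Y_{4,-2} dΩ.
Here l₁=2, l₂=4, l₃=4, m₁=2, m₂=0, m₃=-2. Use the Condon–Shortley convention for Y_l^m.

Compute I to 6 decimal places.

-0.190365

m-sum 0 ✓  L=10 even ✓  2≤4≤6 ✓
Π(2lᵢ+1) = 5×9×9 = 405
triangle coeff Δ(2,4,4) = 1/13860
Σ_t [0,2]: t=0:+1/192 t=1:−1/36 t=2:+1/192 = -5/288
(3j)²=20/693 [(2 4 4; 0 0 0)], sign=-1
Σ_t [0,0]: t=0:+1/192 = 1/192
(3j)²=3/77 [(2 4 4; 2 0 -2)], sign=+1
⇒ 4πI² = 2700/5929
I = (-1)√(2700/5929/(4π)) = -0.19036462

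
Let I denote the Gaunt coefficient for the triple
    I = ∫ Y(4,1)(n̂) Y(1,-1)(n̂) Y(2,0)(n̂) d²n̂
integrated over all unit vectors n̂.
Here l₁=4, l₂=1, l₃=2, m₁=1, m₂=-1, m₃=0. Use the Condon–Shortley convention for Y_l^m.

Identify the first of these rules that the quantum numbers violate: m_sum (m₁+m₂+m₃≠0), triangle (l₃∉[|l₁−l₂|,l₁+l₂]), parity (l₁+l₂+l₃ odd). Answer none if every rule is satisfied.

triangle

azimuthal sum: 1 − 1 + 0 = 0  ✓
3 ≤ 2 ≤ 5 (triangle on l)  ✗
L = 4 + 1 + 2 = 7 (odd)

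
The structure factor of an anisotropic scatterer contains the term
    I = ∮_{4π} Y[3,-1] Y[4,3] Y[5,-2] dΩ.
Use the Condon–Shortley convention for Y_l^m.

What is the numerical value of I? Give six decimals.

Checks pass: Σm=0; 12 even; l₃=5∈[1,7].
(2·3+1)(2·4+1)(2·5+1) = 693
Δ: 2! 4! 6! / 13! → 1/180180
sum: t=0:+1/576 t=1:−1/144 t=2:+1/576 = -1/288
3j²(3 4 5; 0 0 0) = Δ·Π!·Σ² = 20/1001  (sign +1)
sum: t=1:−1/4320 t=2:+1/960 = 7/8640
3j²(3 4 5; -1 3 -2) = Δ·Π!·Σ² = 343/12870  (sign -1)
combine: 4πI² = 693·20/1001·343/12870 = 686/1859
take √, sign -1: I = -0.17136315

-0.171363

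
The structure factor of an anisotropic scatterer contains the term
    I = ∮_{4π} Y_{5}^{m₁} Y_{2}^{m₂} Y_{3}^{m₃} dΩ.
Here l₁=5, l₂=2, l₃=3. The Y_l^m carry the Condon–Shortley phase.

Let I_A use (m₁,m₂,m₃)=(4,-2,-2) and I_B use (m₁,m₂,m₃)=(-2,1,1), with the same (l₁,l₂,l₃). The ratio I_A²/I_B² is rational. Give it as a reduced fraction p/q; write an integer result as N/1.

Same 5,2,3: normalisation and zero-m 3j drop out of the ratio.
A: Δ: 4! 6! 0! / 11! → 1/2310; sum: t=0:+1/2880 = 1/2880; 3j²(5 2 3; 4 -2 -2) = Δ·Π!·Σ² = 3/55  (sign -1)
B: Δ: 4! 6! 0! / 11! → 1/2310; sum: t=3:−1/288 = -1/288; 3j²(5 2 3; -2 1 1) = Δ·Π!·Σ² = 1/22  (sign -1)
I_A²/I_B² = (3/55)/(1/22) = 6/5

6/5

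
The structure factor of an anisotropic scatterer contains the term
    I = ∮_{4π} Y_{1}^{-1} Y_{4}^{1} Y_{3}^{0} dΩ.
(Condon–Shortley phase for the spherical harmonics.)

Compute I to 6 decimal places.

-0.194664

m-sum 0 ✓  L=8 even ✓  3≤3≤5 ✓
Π(2lᵢ+1) = 3×9×7 = 189
triangle coeff Δ(1,4,3) = 1/252
Σ_t [1,1]: t=1:−1/36 = -1/36
(3j)²=4/63 [(1 4 3; 0 0 0)], sign=+1
Σ_t [2,2]: t=2:+1/72 = 1/72
(3j)²=5/126 [(1 4 3; -1 1 0)], sign=-1
⇒ 4πI² = 10/21
I = (-1)√(10/21/(4π)) = -0.19466390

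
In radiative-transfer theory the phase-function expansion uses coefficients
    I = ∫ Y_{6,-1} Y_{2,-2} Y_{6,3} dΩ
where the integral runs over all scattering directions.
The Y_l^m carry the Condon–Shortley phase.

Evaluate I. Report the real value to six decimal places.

m-sum 0 ✓  L=14 even ✓  4≤6≤8 ✓
Π(2lᵢ+1) = 13×5×13 = 845
triangle coeff Δ(6,2,6) = 1/90090
Σ_t [0,2]: t=0:+1/69120 t=1:−1/14400 t=2:+1/69120 = -7/172800
(3j)²=14/715 [(6 2 6; 0 0 0)], sign=-1
Σ_t [0,0]: t=0:+1/120960 = 1/120960
(3j)²=24/1001 [(6 2 6; -1 -2 3)], sign=-1
⇒ 4πI² = 48/121
I = (+1)√(48/121/(4π)) = 0.17767364

0.177674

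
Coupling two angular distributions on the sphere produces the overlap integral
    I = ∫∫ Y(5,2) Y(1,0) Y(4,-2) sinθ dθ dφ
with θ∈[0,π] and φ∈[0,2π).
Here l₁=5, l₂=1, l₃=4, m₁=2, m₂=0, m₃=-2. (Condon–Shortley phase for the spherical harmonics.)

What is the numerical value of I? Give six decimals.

m-sum 0 ✓  L=10 even ✓  4≤4≤6 ✓
Π(2lᵢ+1) = 11×3×9 = 297
triangle coeff Δ(5,1,4) = 1/495
Σ_t [1,1]: t=1:−1/576 = -1/576
(3j)²=5/99 [(5 1 4; 0 0 0)], sign=-1
Σ_t [1,1]: t=1:−1/1440 = -1/1440
(3j)²=7/165 [(5 1 4; 2 0 -2)], sign=-1
⇒ 4πI² = 7/11
I = (+1)√(7/11/(4π)) = 0.22503380

0.225034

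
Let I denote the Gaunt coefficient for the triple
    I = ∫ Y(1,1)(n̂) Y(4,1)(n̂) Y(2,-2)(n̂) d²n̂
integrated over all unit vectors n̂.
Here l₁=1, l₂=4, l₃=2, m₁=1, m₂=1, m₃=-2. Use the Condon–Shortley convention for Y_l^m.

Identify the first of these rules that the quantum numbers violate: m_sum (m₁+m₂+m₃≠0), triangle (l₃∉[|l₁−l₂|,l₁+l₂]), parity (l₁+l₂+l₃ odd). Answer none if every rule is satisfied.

m₁+m₂+m₃ = 1 + 1 − 2 = 0  ✓
triangle: |1−4|=3 ≤ l₃=2 ≤ 1+4=5  ✗
parity: l₁+l₂+l₃ = 7 is odd

triangle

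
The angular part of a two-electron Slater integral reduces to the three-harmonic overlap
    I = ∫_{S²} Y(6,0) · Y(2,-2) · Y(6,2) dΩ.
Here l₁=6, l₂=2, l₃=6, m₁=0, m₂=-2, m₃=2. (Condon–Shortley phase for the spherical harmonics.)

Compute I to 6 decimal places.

Checks pass: Σm=0; 14 even; l₃=6∈[4,8].
(2·6+1)(2·2+1)(2·6+1) = 845
Δ: 2! 10! 2! / 15! → 1/90090
sum: t=0:+1/69120 t=1:−1/14400 t=2:+1/69120 = -7/172800
3j²(6 2 6; 0 0 0) = Δ·Π!·Σ² = 14/715  (sign -1)
sum: t=0:+1/69120 = 1/69120
3j²(6 2 6; 0 -2 2) = Δ·Π!·Σ² = 4/143  (sign +1)
combine: 4πI² = 845·14/715·4/143 = 56/121
take √, sign -1: I = -0.19190947

-0.191909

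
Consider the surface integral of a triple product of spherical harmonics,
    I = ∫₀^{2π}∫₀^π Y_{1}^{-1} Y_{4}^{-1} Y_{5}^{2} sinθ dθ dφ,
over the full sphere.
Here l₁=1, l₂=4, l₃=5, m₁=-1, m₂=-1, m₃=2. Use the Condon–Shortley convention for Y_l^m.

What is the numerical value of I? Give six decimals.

0.225034

m-sum 0 ✓  L=10 even ✓  3≤5≤5 ✓
Π(2lᵢ+1) = 3×9×11 = 297
triangle coeff Δ(1,4,5) = 1/495
Σ_t [0,0]: t=0:+1/576 = 1/576
(3j)²=5/99 [(1 4 5; 0 0 0)], sign=-1
Σ_t [0,0]: t=0:+1/1440 = 1/1440
(3j)²=7/165 [(1 4 5; -1 -1 2)], sign=-1
⇒ 4πI² = 7/11
I = (+1)√(7/11/(4π)) = 0.22503380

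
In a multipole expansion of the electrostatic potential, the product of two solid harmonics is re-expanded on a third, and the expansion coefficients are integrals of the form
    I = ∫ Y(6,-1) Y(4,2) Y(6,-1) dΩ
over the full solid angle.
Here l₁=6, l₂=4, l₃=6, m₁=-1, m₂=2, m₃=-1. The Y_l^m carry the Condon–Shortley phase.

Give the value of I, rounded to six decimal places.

0.133571

Rules hold: Σm=0, L=16 even, 2≤6≤10.
N = 13·9·13 = 1521
Δ = 4!·8!·4!/17! = 1/15315300
Racah Σ t=0..4: t=0:+1/829440 t=1:−1/25920 t=2:+1/9216 t=3:−1/25920 t=4:+1/829440 = 7/207360
⇒ 3j(6 4 6; 0 0 0)² = 28/2431, sgn +1
Racah Σ t=2..4: t=2:+1/69120 t=3:−1/20736 t=4:+1/69120 = -1/51840
⇒ 3j(6 4 6; -1 2 -1)² = 280/21879, sgn +1
4πI² = N·(3j₀)²·(3jₘ)² = 7840/34969
I = +1·√(0.224199/4π) = 0.13357079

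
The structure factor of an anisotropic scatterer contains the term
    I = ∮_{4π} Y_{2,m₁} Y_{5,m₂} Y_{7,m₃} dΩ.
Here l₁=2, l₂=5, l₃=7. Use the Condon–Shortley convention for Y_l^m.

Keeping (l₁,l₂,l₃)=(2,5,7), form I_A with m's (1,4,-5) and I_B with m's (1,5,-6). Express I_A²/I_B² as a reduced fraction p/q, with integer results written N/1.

Same 2,5,7: normalisation and zero-m 3j drop out of the ratio.
A: Δ: 0! 4! 10! / 15! → 1/15015; sum: t=0:+1/2177280 = 1/2177280; 3j²(2 5 7; 1 4 -5) = Δ·Π!·Σ² = 8/273  (sign +1)
B: Δ: 0! 4! 10! / 15! → 1/15015; sum: t=0:+1/21772800 = 1/21772800; 3j²(2 5 7; 1 5 -6) = Δ·Π!·Σ² = 2/105  (sign -1)
I_A²/I_B² = (8/273)/(2/105) = 20/13

20/13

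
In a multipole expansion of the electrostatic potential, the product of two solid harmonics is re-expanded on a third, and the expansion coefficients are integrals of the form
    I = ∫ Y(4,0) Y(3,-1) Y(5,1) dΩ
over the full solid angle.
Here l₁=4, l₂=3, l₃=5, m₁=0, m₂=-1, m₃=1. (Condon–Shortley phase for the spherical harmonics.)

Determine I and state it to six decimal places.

m-sum 0 ✓  L=12 even ✓  1≤5≤7 ✓
Π(2lᵢ+1) = 9×7×11 = 693
triangle coeff Δ(4,3,5) = 1/180180
Σ_t [0,2]: t=0:+1/576 t=1:−1/144 t=2:+1/576 = -1/288
(3j)²=20/1001 [(4 3 5; 0 0 0)], sign=+1
Σ_t [0,2]: t=0:+1/384 t=1:−1/216 t=2:+1/2304 = -11/6912
(3j)²=11/1638 [(4 3 5; 0 -1 1)], sign=-1
⇒ 4πI² = 110/1183
I = (-1)√(110/1183/(4π)) = -0.08601992

-0.086020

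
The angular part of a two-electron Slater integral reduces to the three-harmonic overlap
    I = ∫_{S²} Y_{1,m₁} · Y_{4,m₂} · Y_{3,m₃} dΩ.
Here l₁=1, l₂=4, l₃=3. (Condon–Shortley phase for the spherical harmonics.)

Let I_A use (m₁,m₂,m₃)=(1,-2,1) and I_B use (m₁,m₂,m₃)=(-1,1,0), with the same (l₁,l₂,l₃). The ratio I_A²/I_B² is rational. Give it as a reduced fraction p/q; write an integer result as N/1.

l's match ⇒ only the (l;m) 3-j factors differ between A and B.
A: triangle coeff Δ(1,4,3) = 1/252; Σ_t [0,0]: t=0:+1/96 = 1/96; (3j)²=5/84 [(1 4 3; 1 -2 1)], sign=+1
B: triangle coeff Δ(1,4,3) = 1/252; Σ_t [2,2]: t=2:+1/72 = 1/72; (3j)²=5/126 [(1 4 3; -1 1 0)], sign=-1
I_A²/I_B² = (5/84)/(5/126) = 3/2

3/2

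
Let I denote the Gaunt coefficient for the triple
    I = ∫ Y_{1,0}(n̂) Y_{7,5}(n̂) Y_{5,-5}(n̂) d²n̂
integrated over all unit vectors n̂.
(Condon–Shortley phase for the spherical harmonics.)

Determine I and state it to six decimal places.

0.000000

triangle: need 6≤l₃≤8, have 5; I=0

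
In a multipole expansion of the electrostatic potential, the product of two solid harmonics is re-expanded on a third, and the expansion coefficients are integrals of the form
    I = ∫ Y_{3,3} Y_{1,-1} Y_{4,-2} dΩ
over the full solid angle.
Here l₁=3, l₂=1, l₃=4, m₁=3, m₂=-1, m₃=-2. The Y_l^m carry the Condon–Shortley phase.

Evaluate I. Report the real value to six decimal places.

m-sum 0 ✓  L=8 even ✓  2≤4≤4 ✓
Π(2lᵢ+1) = 7×3×9 = 189
triangle coeff Δ(3,1,4) = 1/252
Σ_t [0,0]: t=0:+1/36 = 1/36
(3j)²=4/63 [(3 1 4; 0 0 0)], sign=+1
Σ_t [0,0]: t=0:+1/1440 = 1/1440
(3j)²=1/252 [(3 1 4; 3 -1 -2)], sign=+1
⇒ 4πI² = 1/21
I = (+1)√(1/21/(4π)) = 0.06155813

0.061558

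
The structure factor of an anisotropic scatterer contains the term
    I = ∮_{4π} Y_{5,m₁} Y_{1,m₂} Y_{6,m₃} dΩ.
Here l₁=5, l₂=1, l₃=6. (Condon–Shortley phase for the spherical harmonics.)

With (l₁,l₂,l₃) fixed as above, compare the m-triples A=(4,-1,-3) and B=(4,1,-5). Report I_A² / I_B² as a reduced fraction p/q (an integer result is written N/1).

3/55

Shared (l₁,l₂,l₃)=(5,1,6): N and (l;000)² cancel in I_A²/I_B².
A: Δ = 0!·10!·2!/13! = 1/858; Racah Σ t=0..0: t=0:+1/725760 = 1/725760; ⇒ 3j(5 1 6; 4 -1 -3)² = 1/286, sgn -1
B: Δ = 0!·10!·2!/13! = 1/858; Racah Σ t=0..0: t=0:+1/725760 = 1/725760; ⇒ 3j(5 1 6; 4 1 -5)² = 5/78, sgn -1
I_A²/I_B² = (1/286)/(5/78) = 3/55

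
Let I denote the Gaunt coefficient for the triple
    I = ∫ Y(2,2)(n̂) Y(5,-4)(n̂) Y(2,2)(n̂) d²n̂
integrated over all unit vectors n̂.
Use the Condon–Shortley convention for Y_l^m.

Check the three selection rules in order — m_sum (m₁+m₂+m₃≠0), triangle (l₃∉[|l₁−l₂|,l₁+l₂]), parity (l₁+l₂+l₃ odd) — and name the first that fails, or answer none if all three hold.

Σmᵢ = 0  ✓
l₃∈[|l₁−l₂|,l₁+l₂]=[3,7], have l₃=2  ✗
Σlᵢ = 9 ⇒ odd

triangle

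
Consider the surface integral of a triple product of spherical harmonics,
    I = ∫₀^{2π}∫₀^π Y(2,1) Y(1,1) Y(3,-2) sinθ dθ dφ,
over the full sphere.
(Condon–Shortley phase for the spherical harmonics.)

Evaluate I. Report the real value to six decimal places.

Rules hold: Σm=0, L=6 even, 1≤3≤3.
N = 5·3·7 = 105
Δ = 0!·4!·2!/7! = 1/105
Racah Σ t=0..0: t=0:+1/4 = 1/4
⇒ 3j(2 1 3; 0 0 0)² = 3/35, sgn -1
Racah Σ t=0..0: t=0:+1/12 = 1/12
⇒ 3j(2 1 3; 1 1 -2)² = 2/21, sgn -1
4πI² = N·(3j₀)²·(3jₘ)² = 6/7
I = +1·√(0.857143/4π) = 0.26116903

0.261169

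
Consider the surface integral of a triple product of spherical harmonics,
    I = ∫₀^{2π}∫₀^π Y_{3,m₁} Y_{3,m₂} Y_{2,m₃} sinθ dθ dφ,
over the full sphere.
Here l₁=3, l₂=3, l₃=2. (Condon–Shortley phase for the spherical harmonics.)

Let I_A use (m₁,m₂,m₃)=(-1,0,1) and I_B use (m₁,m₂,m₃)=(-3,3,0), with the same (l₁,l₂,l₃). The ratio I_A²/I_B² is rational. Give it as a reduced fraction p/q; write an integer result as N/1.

2/25

Same 3,3,2: normalisation and zero-m 3j drop out of the ratio.
A: Δ: 4! 2! 2! / 9! → 1/3780; sum: t=2:+1/8 t=3:−1/12 = 1/24; 3j²(3 3 2; -1 0 1) = Δ·Π!·Σ² = 1/210  (sign -1)
B: Δ: 4! 2! 2! / 9! → 1/3780; sum: t=4:+1/96 = 1/96; 3j²(3 3 2; -3 3 0) = Δ·Π!·Σ² = 5/84  (sign +1)
I_A²/I_B² = (1/210)/(5/84) = 2/25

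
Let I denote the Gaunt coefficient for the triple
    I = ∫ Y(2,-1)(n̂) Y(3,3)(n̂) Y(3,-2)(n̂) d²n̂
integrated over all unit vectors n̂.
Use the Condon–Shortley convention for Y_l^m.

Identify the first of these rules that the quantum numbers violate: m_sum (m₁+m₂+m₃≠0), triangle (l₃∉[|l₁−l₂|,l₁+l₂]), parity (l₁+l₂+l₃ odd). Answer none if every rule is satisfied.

none

azimuthal sum: -1 + 3 − 2 = 0  ✓
1 ≤ 3 ≤ 5 (triangle on l)  ✓
L = 2 + 3 + 3 = 8 (even)  ✓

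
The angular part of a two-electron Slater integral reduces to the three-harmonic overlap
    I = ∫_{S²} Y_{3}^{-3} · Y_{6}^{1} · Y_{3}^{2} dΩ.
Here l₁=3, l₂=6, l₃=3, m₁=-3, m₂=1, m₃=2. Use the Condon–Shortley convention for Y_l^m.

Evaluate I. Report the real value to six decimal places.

m-sum 0 ✓  L=12 even ✓  3≤3≤9 ✓
Π(2lᵢ+1) = 7×13×7 = 637
triangle coeff Δ(3,6,3) = 1/12012
Σ_t [3,3]: t=3:−1/1296 = -1/1296
(3j)²=100/3003 [(3 6 3; 0 0 0)], sign=+1
Σ_t [6,6]: t=6:+1/86400 = 1/86400
(3j)²=1/1716 [(3 6 3; -3 1 2)], sign=-1
⇒ 4πI² = 175/14157
I = (-1)√(175/14157/(4π)) = -0.03136379

-0.031364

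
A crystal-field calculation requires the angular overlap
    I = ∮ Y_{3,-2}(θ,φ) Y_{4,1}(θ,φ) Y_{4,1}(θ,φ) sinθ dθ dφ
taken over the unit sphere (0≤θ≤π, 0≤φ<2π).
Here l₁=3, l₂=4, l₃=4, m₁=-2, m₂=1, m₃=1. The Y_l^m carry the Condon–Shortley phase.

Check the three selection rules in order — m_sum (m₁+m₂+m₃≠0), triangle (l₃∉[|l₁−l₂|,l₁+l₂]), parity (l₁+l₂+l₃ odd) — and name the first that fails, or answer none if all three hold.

azimuthal sum: -2 + 1 + 1 = 0  ✓
1 ≤ 4 ≤ 7 (triangle on l)  ✓
L = 3 + 4 + 4 = 11 (odd)  ✗

parity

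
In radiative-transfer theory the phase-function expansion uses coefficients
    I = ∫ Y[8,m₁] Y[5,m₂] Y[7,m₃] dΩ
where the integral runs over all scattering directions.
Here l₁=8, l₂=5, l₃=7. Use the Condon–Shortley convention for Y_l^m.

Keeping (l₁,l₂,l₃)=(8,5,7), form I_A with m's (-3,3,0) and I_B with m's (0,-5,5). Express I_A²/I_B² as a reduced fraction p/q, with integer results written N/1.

64/25

Same 8,5,7: normalisation and zero-m 3j drop out of the ratio.
A: Δ: 6! 10! 4! / 21! → 1/814773960; sum: t=4:+1/34836480 t=5:−1/12441600 t=6:+1/41472000 = -1/36288000; 3j²(8 5 7; -3 3 0) = Δ·Π!·Σ² = 192/20995  (sign +1)
B: Δ: 6! 10! 4! / 21! → 1/814773960; sum: t=0:+1/1393459200 = 1/1393459200; 3j²(8 5 7; 0 -5 5) = Δ·Π!·Σ² = 15/4199  (sign +1)
I_A²/I_B² = (192/20995)/(15/4199) = 64/25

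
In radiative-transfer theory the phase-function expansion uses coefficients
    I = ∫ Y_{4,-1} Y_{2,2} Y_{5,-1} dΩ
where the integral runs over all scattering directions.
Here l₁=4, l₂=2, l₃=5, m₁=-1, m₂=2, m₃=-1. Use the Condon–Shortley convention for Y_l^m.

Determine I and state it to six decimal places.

Σlᵢ=11 odd — θ-integrand is odd under cosθ→−cosθ; I=0

0.000000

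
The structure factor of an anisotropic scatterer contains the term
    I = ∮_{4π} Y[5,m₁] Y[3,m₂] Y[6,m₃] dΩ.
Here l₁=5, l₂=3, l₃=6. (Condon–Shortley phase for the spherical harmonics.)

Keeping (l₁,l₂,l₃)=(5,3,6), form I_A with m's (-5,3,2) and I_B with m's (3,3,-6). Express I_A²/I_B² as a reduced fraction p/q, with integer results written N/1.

1/11

Same 5,3,6: normalisation and zero-m 3j drop out of the ratio.
A: Δ: 2! 8! 4! / 15! → 1/675675; sum: t=2:+1/1935360 = 1/1935360; 3j²(5 3 6; -5 3 2) = Δ·Π!·Σ² = 1/1001  (sign +1)
B: Δ: 2! 8! 4! / 15! → 1/675675; sum: t=2:+1/1935360 = 1/1935360; 3j²(5 3 6; 3 3 -6) = Δ·Π!·Σ² = 1/91  (sign +1)
I_A²/I_B² = (1/1001)/(1/91) = 1/11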